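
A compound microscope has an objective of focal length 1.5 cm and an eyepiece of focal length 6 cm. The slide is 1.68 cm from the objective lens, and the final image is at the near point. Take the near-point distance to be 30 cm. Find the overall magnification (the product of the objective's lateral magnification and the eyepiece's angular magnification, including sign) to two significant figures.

-50

Objective: 1/d_i = 1/f_obj - 1/d_o = 1/1.5 - 1/1.68 = 0.07143 cm^-1, so d_i = 14.000 cm.
m_obj = -d_i/d_o = -14.000/1.68 = -8.333.
Eyepiece angular magnification (image at near point): M_eye = 1 + D/f_e = 1 + 30/6 = 6.000.
Overall M = m_obj x M_eye = (-8.333)(6.000) = -50.00.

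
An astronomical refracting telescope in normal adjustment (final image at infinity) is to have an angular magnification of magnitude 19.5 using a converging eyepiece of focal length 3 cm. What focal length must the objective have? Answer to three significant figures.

|M| = f_obj/|f_eye|, so f_obj = |M| x |f_eye| = 19.5 x 3 = 58.500 cm.

58.5 cm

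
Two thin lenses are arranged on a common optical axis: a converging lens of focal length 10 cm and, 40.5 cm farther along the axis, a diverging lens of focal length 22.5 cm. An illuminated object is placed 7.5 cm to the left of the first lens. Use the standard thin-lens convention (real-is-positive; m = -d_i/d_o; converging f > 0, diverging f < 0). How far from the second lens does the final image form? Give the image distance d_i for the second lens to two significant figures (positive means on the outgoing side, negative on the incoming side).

Lens 1: 1/d_i1 = 1/f_1 - 1/d_o1 = 1/10 - 1/7.5 = -0.03333 cm^-1, so d_i1 = -30.000 cm.
The intermediate image is virtual, 30.000 cm to the left of lens 1, so d_o2 = L - d_i1 = 40.5 - (-30.000) = 70.500 cm.
Lens 2: 1/d_i2 = 1/f_2 - 1/d_o2 = 1/(-22.5) - 1/(70.500) = -0.05863 cm^-1, so d_i2 = -17.056 cm.

-17 cm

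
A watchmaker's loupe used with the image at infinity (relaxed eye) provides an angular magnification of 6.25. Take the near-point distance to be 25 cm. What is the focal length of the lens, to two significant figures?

4.0 cm

For the image at infinity, M = D/f.
f = D/M = 25/6.25 = 4.000 cm.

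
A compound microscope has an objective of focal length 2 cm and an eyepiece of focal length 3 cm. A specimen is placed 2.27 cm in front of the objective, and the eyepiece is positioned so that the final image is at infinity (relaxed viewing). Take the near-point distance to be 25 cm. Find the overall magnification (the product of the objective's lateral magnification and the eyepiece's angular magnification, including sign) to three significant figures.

-61.7

Objective: 1/d_i = 1/f_obj - 1/d_o = 1/2 - 1/2.27 = 0.05947 cm^-1, so d_i = 16.815 cm.
m_obj = -d_i/d_o = -16.815/2.27 = -7.407.
Eyepiece angular magnification (image at infinity): M_eye = D/f_e = 25/3 = 8.333.
Overall M = m_obj x M_eye = (-7.407)(8.333) = -61.73.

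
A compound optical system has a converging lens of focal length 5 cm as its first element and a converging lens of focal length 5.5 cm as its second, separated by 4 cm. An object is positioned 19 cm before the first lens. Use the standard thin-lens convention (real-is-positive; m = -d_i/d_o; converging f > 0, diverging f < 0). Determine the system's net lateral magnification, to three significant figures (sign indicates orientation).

First lens: d_i1 = 1/(1/5 - 1/19) = 6.786 cm.
m_1 = -(6.786)/19 = -0.3571.
This image would form 6.786 cm past lens 1, i.e. 2.786 cm beyond lens 2, so it is a virtual object for lens 2: d_o2 = 4 - 6.786 = -2.786 cm.
Second lens: d_i2 = 1/(1/5.5 - 1/(-2.786)) = 1.849 cm.
m_2 = -(1.849)/(-2.786) = 0.6638.
The system's lateral magnification is m_1 m_2 = (-0.3571)(0.6638) = -0.2371.

-0.237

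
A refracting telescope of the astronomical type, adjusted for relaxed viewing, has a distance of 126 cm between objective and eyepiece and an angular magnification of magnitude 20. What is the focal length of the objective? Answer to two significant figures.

120 cm

In normal adjustment the tube length equals f_obj + f_eye and |M| = f_obj/f_eye.
So f_obj = 20 f_eye and 20 f_eye + f_eye = 126 cm, giving f_eye = 126/21 = 6.000 cm and f_obj = 120.000 cm.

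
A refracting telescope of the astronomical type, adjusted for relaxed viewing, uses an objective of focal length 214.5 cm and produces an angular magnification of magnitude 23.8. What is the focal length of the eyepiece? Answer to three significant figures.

9.01 cm

|M| = f_obj/f_eye, so f_eye = f_obj/|M| = 214.5/23.8 = 9.013 cm.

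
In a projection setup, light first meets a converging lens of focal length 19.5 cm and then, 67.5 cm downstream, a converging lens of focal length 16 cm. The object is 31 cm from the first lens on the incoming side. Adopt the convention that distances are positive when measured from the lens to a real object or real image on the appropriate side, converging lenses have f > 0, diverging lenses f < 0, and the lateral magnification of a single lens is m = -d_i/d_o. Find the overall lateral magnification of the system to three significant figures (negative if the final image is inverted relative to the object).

-25.5

First lens: d_i1 = 1/(1/19.5 - 1/31) = 52.565 cm.
m_1 = -(52.565)/31 = -1.6957.
Object distance for lens 2: d_o2 = 67.5 - 52.565 = 14.935 cm.
Second lens: d_i2 = 1/(1/16 - 1/(14.935)) = -224.327 cm.
m_2 = -(-224.327)/(14.935) = 15.0204.
Total m = m_1 x m_2 = (-1.6957)(15.0204) = -25.4694.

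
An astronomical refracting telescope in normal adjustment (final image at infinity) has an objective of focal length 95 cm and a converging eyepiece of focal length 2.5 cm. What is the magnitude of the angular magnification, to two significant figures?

|M| = f_obj/|f_eye| = 95/2.5 = 38.000.

38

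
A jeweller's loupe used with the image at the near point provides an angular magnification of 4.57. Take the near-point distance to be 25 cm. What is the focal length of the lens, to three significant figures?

7.00 cm

For the image at the near point, M = 1 + D/f.
f = D/(M - 1) = 25/(4.57 - 1) = 7.003 cm.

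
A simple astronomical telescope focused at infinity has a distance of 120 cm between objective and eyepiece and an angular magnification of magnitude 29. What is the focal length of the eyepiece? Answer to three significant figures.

4.00 cm

In normal adjustment the tube length equals f_obj + f_eye and |M| = f_obj/f_eye.
So f_obj = 29 f_eye and 29 f_eye + f_eye = 120 cm, giving f_eye = 120/30 = 4.000 cm and f_obj = 116.000 cm.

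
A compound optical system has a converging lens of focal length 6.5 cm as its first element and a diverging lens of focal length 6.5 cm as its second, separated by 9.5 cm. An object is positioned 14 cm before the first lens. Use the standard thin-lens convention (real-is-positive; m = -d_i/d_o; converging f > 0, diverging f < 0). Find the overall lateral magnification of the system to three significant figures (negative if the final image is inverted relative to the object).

First lens: d_i1 = 1/(1/6.5 - 1/14) = 12.133 cm.
m_1 = -(12.133)/14 = -0.8667.
This image would form 12.133 cm past lens 1, i.e. 2.633 cm beyond lens 2, so it is a virtual object for lens 2: d_o2 = 9.5 - 12.133 = -2.633 cm.
Second lens: d_i2 = 1/(1/(-6.5) - 1/(-2.633)) = 4.427 cm.
m_2 = -(4.427)/(-2.633) = 1.6810.
Overall magnification: m = m_1 m_2 = -1.4569.

-1.46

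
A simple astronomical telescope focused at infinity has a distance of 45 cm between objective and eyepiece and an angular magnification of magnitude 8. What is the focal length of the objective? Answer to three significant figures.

40.0 cm

In normal adjustment the tube length equals f_obj + f_eye and |M| = f_obj/f_eye.
So f_obj = 8 f_eye and 8 f_eye + f_eye = 45 cm, giving f_eye = 45/9 = 5.000 cm and f_obj = 40.000 cm.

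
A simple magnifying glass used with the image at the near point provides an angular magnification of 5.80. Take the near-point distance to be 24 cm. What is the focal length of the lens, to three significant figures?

For the image at the near point, M = 1 + D/f.
f = D/(M - 1) = 24/(5.8 - 1) = 5.000 cm.

5.00 cm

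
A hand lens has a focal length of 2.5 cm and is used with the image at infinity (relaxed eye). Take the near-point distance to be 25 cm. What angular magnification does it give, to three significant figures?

10.0

M = D/f = 25/2.5 = 10.000.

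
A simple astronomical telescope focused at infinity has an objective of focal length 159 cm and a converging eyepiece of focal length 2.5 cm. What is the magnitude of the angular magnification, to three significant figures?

|M| = f_obj/|f_eye| = 159/2.5 = 63.600.

63.6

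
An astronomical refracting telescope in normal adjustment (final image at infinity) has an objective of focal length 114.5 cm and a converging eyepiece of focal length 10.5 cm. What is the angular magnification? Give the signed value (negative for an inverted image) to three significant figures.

-10.9

M = -f_obj/f_eye = -114.5/(10.5) = -10.905.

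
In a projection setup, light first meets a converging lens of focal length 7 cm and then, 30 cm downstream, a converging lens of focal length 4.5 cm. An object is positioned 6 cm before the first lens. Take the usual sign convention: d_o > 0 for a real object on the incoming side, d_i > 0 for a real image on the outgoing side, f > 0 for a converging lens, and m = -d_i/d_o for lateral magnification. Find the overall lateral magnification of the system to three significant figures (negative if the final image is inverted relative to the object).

Applying the thin-lens equation to the first lens, 1/7 = 1/6 + 1/d_i1, which gives d_i1 = -42.000 cm.
Its lateral magnification is m_1 = -d_i1/d_o1 = -(-42.000)/6 = 7.0000.
The intermediate image is virtual, 42.000 cm to the left of lens 1, so d_o2 = L - d_i1 = 30 - (-42.000) = 72.000 cm.
Applying the thin-lens equation again with f_2 = 4.5 cm and d_o2 = 72.000 cm gives d_i2 = 4.800 cm.
m_2 = -(4.800)/(72.000) = -0.0667.
Total m = m_1 x m_2 = (7.0000)(-0.0667) = -0.4667.

-0.467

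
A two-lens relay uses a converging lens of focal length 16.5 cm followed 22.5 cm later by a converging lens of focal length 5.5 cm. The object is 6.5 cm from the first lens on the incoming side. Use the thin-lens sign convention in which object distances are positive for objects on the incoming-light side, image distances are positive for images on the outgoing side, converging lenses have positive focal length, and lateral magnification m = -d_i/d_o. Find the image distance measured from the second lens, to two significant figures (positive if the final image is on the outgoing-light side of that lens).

6.6 cm

Lens 1: 1/d_i1 = 1/f_1 - 1/d_o1 = 1/16.5 - 1/6.5 = -0.09324 cm^-1, so d_i1 = -10.725 cm.
With d_i1 < 0 the first image is virtual and lies on the object side; the object distance for lens 2 is d_o2 = 22.5 - (-10.725) = 33.225 cm.
Lens 2: 1/d_i2 = 1/f_2 - 1/d_o2 = 1/5.5 - 1/(33.225) = 0.15172 cm^-1, so d_i2 = 6.591 cm.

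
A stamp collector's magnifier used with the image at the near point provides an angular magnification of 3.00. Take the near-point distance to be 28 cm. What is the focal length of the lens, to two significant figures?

14 cm

For the image at the near point, M = 1 + D/f.
f = D/(M - 1) = 28/(3.0 - 1) = 14.000 cm.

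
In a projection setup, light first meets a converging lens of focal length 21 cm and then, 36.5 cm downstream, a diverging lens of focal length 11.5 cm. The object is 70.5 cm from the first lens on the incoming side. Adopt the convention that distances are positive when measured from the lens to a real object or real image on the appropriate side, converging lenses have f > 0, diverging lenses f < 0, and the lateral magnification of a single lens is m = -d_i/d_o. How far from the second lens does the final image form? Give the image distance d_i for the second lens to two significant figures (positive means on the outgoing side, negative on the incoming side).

Lens 1: 1/d_i1 = 1/f_1 - 1/d_o1 = 1/21 - 1/70.5 = 0.03343 cm^-1, so d_i1 = 29.909 cm.
The intermediate image is 29.909 cm to the right of lens 1, so d_o2 = L - d_i1 = 36.5 - 29.909 = 6.591 cm.
Lens 2: 1/d_i2 = 1/f_2 - 1/d_o2 = 1/(-11.5) - 1/(6.591) = -0.23868 cm^-1, so d_i2 = -4.190 cm.

-4.2 cm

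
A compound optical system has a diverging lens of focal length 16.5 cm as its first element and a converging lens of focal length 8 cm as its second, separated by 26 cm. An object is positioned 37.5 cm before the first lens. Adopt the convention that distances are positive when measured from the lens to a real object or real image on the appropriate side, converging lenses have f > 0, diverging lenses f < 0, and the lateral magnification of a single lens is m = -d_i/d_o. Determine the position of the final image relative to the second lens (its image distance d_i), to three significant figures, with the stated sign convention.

Lens 1: 1/d_i1 = 1/f_1 - 1/d_o1 = 1/(-16.5) - 1/37.5 = -0.08727 cm^-1, so d_i1 = -11.458 cm.
With d_i1 < 0 the first image is virtual and lies on the object side; the object distance for lens 2 is d_o2 = 26 - (-11.458) = 37.458 cm.
Lens 2: 1/d_i2 = 1/f_2 - 1/d_o2 = 1/8 - 1/(37.458) = 0.09830 cm^-1, so d_i2 = 10.173 cm.

10.2 cm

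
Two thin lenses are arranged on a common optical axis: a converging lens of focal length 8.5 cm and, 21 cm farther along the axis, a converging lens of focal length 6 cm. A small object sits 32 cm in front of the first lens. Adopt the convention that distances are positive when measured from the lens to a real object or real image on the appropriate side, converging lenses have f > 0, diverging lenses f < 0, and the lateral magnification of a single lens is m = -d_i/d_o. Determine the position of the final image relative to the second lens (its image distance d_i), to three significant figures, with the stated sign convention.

16.5 cm

Lens 1: 1/d_i1 = 1/f_1 - 1/d_o1 = 1/8.5 - 1/32 = 0.08640 cm^-1, so d_i1 = 11.574 cm.
Object distance for lens 2: d_o2 = 21 - 11.574 = 9.426 cm.
Lens 2: 1/d_i2 = 1/f_2 - 1/d_o2 = 1/6 - 1/(9.426) = 0.06057 cm^-1, so d_i2 = 16.509 cm.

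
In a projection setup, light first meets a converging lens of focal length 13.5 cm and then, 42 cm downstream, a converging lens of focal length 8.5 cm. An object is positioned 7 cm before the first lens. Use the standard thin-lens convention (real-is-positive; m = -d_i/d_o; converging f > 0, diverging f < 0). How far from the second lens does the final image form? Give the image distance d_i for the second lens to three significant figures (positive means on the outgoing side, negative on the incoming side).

First lens: d_i1 = 1/(1/13.5 - 1/7) = -14.538 cm.
With d_i1 < 0 the first image is virtual and lies on the object side; the object distance for lens 2 is d_o2 = 42 - (-14.538) = 56.538 cm.
Second lens: d_i2 = 1/(1/8.5 - 1/(56.538)) = 10.004 cm.

10.0 cm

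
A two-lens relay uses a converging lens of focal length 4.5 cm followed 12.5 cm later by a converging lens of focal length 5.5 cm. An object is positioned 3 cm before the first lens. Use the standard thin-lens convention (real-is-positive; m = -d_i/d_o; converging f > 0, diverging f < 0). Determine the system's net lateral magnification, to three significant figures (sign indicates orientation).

-1.03

Applying the thin-lens equation to the first lens, 1/4.5 = 1/3 + 1/d_i1, which gives d_i1 = -9.000 cm.
Its lateral magnification is m_1 = -d_i1/d_o1 = -(-9.000)/3 = 3.0000.
The intermediate image is virtual, 9.000 cm to the left of lens 1, so d_o2 = L - d_i1 = 12.5 - (-9.000) = 21.500 cm.
Applying the thin-lens equation again with f_2 = 5.5 cm and d_o2 = 21.500 cm gives d_i2 = 7.391 cm.
m_2 = -(7.391)/(21.500) = -0.3438.
The system's lateral magnification is m_1 m_2 = (3.0000)(-0.3438) = -1.0312.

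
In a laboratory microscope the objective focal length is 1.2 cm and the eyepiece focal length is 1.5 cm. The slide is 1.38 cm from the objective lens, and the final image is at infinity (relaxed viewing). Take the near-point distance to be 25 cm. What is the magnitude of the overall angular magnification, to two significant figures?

110

Objective: 1/d_i = 1/f_obj - 1/d_o = 1/1.2 - 1/1.38 = 0.10870 cm^-1, so d_i = 9.200 cm.
m_obj = -d_i/d_o = -9.200/1.38 = -6.667.
Eyepiece angular magnification (image at infinity): M_eye = D/f_e = 25/1.5 = 16.667.
Overall M = m_obj x M_eye = (-6.667)(16.667) = -111.11.
|M| = 111.11.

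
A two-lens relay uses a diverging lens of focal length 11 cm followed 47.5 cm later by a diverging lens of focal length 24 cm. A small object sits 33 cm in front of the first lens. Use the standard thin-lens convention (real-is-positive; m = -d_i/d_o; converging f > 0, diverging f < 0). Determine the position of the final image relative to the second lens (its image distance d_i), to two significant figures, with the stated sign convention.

-17 cm

First lens: d_i1 = 1/(1/(-11) - 1/33) = -8.250 cm.
With d_i1 < 0 the first image is virtual and lies on the object side; the object distance for lens 2 is d_o2 = 47.5 - (-8.250) = 55.750 cm.
Second lens: d_i2 = 1/(1/(-24) - 1/(55.750)) = -16.777 cm.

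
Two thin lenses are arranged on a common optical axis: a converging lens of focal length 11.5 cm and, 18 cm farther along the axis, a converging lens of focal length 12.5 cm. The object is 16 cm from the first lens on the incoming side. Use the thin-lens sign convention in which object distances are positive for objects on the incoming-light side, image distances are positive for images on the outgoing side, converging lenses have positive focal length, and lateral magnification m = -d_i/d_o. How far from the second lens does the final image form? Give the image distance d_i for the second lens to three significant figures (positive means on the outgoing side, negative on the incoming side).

Lens 1: 1/d_i1 = 1/f_1 - 1/d_o1 = 1/11.5 - 1/16 = 0.02446 cm^-1, so d_i1 = 40.889 cm.
This image would form 40.889 cm past lens 1, i.e. 22.889 cm beyond lens 2, so it is a virtual object for lens 2: d_o2 = 18 - 40.889 = -22.889 cm.
Lens 2: 1/d_i2 = 1/f_2 - 1/d_o2 = 1/12.5 - 1/(-22.889) = 0.12369 cm^-1, so d_i2 = 8.085 cm.

8.08 cm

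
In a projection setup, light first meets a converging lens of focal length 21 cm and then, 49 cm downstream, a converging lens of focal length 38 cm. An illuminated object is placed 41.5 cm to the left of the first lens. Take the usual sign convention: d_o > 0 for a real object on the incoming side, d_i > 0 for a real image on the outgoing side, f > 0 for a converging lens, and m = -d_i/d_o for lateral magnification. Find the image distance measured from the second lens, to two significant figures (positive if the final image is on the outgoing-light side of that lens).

First lens: d_i1 = 1/(1/21 - 1/41.5) = 42.512 cm.
That image sits 6.488 cm in front of the second lens, so d_o2 = 6.488 cm.
Second lens: d_i2 = 1/(1/38 - 1/(6.488)) = -7.824 cm.

-7.8 cm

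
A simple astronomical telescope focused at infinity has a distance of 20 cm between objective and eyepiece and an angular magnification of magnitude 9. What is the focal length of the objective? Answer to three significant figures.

In normal adjustment the tube length equals f_obj + f_eye and |M| = f_obj/f_eye.
So f_obj = 9 f_eye and 9 f_eye + f_eye = 20 cm, giving f_eye = 20/10 = 2.000 cm and f_obj = 18.000 cm.

18.0 cm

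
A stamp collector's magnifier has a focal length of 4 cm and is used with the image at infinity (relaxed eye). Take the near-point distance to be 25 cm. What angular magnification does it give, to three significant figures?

6.25

M = D/f = 25/4 = 6.250.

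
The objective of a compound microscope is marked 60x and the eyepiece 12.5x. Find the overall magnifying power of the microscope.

750

The overall magnification of a compound microscope is the product of the objective and eyepiece magnifications:
M = M_obj x M_eye = 60 x 12.5 = 750.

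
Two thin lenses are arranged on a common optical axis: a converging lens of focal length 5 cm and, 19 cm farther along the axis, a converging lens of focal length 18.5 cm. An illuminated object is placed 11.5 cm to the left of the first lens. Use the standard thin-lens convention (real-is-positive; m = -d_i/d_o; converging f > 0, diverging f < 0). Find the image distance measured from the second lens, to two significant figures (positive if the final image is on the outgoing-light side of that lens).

Lens 1: 1/d_i1 = 1/f_1 - 1/d_o1 = 1/5 - 1/11.5 = 0.11304 cm^-1, so d_i1 = 8.846 cm.
That image sits 10.154 cm in front of the second lens, so d_o2 = 10.154 cm.
Lens 2: 1/d_i2 = 1/f_2 - 1/d_o2 = 1/18.5 - 1/(10.154) = -0.04443 cm^-1, so d_i2 = -22.507 cm.

-23 cm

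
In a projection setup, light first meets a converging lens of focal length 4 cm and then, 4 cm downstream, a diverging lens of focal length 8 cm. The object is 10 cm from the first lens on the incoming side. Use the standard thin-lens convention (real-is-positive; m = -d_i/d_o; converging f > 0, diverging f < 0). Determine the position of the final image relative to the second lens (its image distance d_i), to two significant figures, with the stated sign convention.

First lens: d_i1 = 1/(1/4 - 1/10) = 6.667 cm.
Since 6.667 cm > 4 cm, the first image lies past the second lens and serves as a virtual object: d_o2 = L - d_i1 = -2.667 cm.
Second lens: d_i2 = 1/(1/(-8) - 1/(-2.667)) = 4.000 cm.

4.0 cm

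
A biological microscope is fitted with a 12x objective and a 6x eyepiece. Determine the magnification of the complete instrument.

72

The overall magnification of a compound microscope is the product of the objective and eyepiece magnifications:
M = M_obj x M_eye = 12 x 6 = 72.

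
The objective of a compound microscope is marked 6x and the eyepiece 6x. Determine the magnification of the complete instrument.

36

The overall magnification of a compound microscope is the product of the objective and eyepiece magnifications:
M = M_obj x M_eye = 6 x 6 = 36.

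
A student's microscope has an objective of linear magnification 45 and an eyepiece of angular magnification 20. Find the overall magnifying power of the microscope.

The overall magnification of a compound microscope is the product of the objective and eyepiece magnifications:
M = M_obj x M_eye = 45 x 20 = 900.

900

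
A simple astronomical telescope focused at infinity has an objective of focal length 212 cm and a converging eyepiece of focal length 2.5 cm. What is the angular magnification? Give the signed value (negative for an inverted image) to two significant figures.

-85

M = -f_obj/f_eye = -212/(2.5) = -84.800.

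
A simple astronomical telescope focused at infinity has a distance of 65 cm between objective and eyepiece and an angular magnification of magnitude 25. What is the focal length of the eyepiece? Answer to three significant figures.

2.50 cm

In normal adjustment the tube length equals f_obj + f_eye and |M| = f_obj/f_eye.
So f_obj = 25 f_eye and 25 f_eye + f_eye = 65 cm, giving f_eye = 65/26 = 2.500 cm and f_obj = 62.500 cm.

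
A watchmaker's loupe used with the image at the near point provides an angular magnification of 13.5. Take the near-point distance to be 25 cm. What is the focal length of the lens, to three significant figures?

For the image at the near point, M = 1 + D/f.
f = D/(M - 1) = 25/(13.5 - 1) = 2.000 cm.

2.00 cm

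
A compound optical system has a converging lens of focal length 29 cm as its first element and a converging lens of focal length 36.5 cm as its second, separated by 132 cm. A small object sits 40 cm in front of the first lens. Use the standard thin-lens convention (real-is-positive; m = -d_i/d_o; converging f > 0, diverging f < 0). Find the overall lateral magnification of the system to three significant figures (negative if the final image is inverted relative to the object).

Applying the thin-lens equation to the first lens, 1/29 = 1/40 + 1/d_i1, which gives d_i1 = 105.455 cm.
Its lateral magnification is m_1 = -d_i1/d_o1 = -(105.455)/40 = -2.6364.
Object distance for lens 2: d_o2 = 132 - 105.455 = 26.545 cm.
Applying the thin-lens equation again with f_2 = 36.5 cm and d_o2 = 26.545 cm gives d_i2 = -97.333 cm.
m_2 = -(-97.333)/(26.545) = 3.6667.
Total m = m_1 x m_2 = (-2.6364)(3.6667) = -9.6667.

-9.67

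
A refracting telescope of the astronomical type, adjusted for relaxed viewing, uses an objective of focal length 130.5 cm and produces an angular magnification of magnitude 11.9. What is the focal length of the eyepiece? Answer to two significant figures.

|M| = f_obj/f_eye, so f_eye = f_obj/|M| = 130.5/11.9 = 10.966 cm.

11 cm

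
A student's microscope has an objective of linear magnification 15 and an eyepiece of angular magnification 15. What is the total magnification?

The overall magnification of a compound microscope is the product of the objective and eyepiece magnifications:
M = M_obj x M_eye = 15 x 15 = 225.

225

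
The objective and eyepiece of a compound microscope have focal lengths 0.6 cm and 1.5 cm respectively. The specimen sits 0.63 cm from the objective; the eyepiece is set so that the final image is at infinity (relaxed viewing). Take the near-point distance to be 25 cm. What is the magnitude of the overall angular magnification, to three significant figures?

333

Objective: 1/d_i = 1/f_obj - 1/d_o = 1/0.6 - 1/0.63 = 0.07937 cm^-1, so d_i = 12.600 cm.
m_obj = -d_i/d_o = -12.600/0.63 = -20.000.
Eyepiece angular magnification (image at infinity): M_eye = D/f_e = 25/1.5 = 16.667.
Overall M = m_obj x M_eye = (-20.000)(16.667) = -333.33.
|M| = 333.33.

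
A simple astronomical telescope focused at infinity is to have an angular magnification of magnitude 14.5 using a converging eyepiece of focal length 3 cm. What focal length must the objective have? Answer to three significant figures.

43.5 cm

|M| = f_obj/|f_eye|, so f_obj = |M| x |f_eye| = 14.5 x 3 = 43.500 cm.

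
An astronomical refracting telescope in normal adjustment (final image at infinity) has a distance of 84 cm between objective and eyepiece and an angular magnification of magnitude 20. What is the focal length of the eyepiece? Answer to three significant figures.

4.00 cm

In normal adjustment the tube length equals f_obj + f_eye and |M| = f_obj/f_eye.
So f_obj = 20 f_eye and 20 f_eye + f_eye = 84 cm, giving f_eye = 84/21 = 4.000 cm and f_obj = 80.000 cm.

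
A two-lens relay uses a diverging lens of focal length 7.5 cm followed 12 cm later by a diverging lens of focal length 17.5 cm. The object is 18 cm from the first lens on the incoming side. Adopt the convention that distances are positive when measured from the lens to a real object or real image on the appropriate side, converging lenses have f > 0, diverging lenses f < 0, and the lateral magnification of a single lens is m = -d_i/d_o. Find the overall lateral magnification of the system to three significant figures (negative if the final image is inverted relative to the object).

Applying the thin-lens equation to the first lens, 1/(-7.5) = 1/18 + 1/d_i1, which gives d_i1 = -5.294 cm.
Its lateral magnification is m_1 = -d_i1/d_o1 = -(-5.294)/18 = 0.2941.
With d_i1 < 0 the first image is virtual and lies on the object side; the object distance for lens 2 is d_o2 = 12 - (-5.294) = 17.294 cm.
Applying the thin-lens equation again with f_2 = -17.5 cm and d_o2 = 17.294 cm gives d_i2 = -8.698 cm.
m_2 = -(-8.698)/(17.294) = 0.5030.
Total m = m_1 x m_2 = (0.2941)(0.5030) = 0.1479.

0.148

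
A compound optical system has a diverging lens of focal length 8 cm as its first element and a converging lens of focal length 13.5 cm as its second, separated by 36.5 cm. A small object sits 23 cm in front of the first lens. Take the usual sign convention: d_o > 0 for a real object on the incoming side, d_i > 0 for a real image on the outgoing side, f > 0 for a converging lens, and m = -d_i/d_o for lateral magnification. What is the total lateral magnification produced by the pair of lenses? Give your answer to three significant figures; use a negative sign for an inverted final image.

Lens 1: 1/d_i1 = 1/f_1 - 1/d_o1 = 1/(-8) - 1/23 = -0.16848 cm^-1, so d_i1 = -5.935 cm.
m_1 = -(-5.935)/23 = 0.2581.
With d_i1 < 0 the first image is virtual and lies on the object side; the object distance for lens 2 is d_o2 = 36.5 - (-5.935) = 42.435 cm.
Lens 2: 1/d_i2 = 1/f_2 - 1/d_o2 = 1/13.5 - 1/(42.435) = 0.05051 cm^-1, so d_i2 = 19.798 cm.
m_2 = -(19.798)/(42.435) = -0.4666.
Overall magnification: m = m_1 m_2 = -0.1204.

-0.120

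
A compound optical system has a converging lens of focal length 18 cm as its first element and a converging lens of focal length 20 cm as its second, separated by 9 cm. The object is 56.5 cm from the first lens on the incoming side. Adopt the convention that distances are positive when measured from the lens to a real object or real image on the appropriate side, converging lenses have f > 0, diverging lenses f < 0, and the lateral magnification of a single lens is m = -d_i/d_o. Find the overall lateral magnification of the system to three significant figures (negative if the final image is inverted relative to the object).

-0.250

First lens: d_i1 = 1/(1/18 - 1/56.5) = 26.416 cm.
m_1 = -(26.416)/56.5 = -0.4675.
Since 26.416 cm > 9 cm, the first image lies past the second lens and serves as a virtual object: d_o2 = L - d_i1 = -17.416 cm.
Second lens: d_i2 = 1/(1/20 - 1/(-17.416)) = 9.309 cm.
m_2 = -(9.309)/(-17.416) = 0.5345.
Overall magnification: m = m_1 m_2 = -0.2499.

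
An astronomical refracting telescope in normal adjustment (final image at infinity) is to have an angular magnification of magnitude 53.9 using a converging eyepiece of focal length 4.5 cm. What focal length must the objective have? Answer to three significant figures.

|M| = f_obj/|f_eye|, so f_obj = |M| x |f_eye| = 53.9 x 4.5 = 242.550 cm.

243 cm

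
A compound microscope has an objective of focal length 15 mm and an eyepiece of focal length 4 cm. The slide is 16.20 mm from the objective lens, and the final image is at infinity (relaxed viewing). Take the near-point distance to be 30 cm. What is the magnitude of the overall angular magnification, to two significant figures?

Convert to cm: f_obj = 15 mm = 1.5 cm; d_o = 16.20 mm = 1.62 cm.
Objective: 1/d_i = 1/f_obj - 1/d_o = 1/1.5 - 1/1.62 = 0.04938 cm^-1, so d_i = 20.250 cm.
m_obj = -d_i/d_o = -20.250/1.62 = -12.500.
Eyepiece angular magnification (image at infinity): M_eye = D/f_e = 30/4 = 7.500.
Overall M = m_obj x M_eye = (-12.500)(7.500) = -93.75.
|M| = 93.75.

94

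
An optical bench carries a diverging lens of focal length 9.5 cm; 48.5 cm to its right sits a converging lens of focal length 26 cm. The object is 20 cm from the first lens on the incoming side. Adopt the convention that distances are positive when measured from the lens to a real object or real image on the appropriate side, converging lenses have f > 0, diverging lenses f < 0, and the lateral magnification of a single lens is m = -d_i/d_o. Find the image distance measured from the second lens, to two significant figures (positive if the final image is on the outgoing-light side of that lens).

First lens: d_i1 = 1/(1/(-9.5) - 1/20) = -6.441 cm.
With d_i1 < 0 the first image is virtual and lies on the object side; the object distance for lens 2 is d_o2 = 48.5 - (-6.441) = 54.941 cm.
Second lens: d_i2 = 1/(1/26 - 1/(54.941)) = 49.358 cm.

49 cm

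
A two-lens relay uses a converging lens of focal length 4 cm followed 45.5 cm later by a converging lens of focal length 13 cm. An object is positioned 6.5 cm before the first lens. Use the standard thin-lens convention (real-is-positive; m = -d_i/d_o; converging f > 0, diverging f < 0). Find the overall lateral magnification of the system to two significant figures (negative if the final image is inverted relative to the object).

0.94

Applying the thin-lens equation to the first lens, 1/4 = 1/6.5 + 1/d_i1, which gives d_i1 = 10.400 cm.
Its lateral magnification is m_1 = -d_i1/d_o1 = -(10.400)/6.5 = -1.6000.
Object distance for lens 2: d_o2 = 45.5 - 10.400 = 35.100 cm.
Applying the thin-lens equation again with f_2 = 13 cm and d_o2 = 35.100 cm gives d_i2 = 20.647 cm.
m_2 = -(20.647)/(35.100) = -0.5882.
Overall magnification: m = m_1 m_2 = 0.9412.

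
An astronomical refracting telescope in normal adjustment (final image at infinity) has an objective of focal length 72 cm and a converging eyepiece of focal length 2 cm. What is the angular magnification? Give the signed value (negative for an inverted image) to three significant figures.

M = -f_obj/f_eye = -72/(2) = -36.000.

-36.0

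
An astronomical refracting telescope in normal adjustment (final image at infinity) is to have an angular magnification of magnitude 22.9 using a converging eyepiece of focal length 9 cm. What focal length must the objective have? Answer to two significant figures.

|M| = f_obj/|f_eye|, so f_obj = |M| x |f_eye| = 22.9 x 9 = 206.100 cm.

210 cm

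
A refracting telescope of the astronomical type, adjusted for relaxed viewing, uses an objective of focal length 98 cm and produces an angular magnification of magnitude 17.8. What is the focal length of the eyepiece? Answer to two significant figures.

|M| = f_obj/f_eye, so f_eye = f_obj/|M| = 98/17.8 = 5.506 cm.

5.5 cm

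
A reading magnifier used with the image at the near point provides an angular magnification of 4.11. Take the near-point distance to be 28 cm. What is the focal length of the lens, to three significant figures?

9.00 cm

For the image at the near point, M = 1 + D/f.
f = D/(M - 1) = 28/(4.11 - 1) = 9.003 cm.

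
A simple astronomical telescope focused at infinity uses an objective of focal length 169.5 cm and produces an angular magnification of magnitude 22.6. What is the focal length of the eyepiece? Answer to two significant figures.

7.5 cm

|M| = f_obj/f_eye, so f_eye = f_obj/|M| = 169.5/22.6 = 7.500 cm.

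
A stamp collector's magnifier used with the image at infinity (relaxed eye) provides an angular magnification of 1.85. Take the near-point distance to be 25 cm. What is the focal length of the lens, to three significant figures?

13.5 cm

For the image at infinity, M = D/f.
f = D/M = 25/1.85 = 13.514 cm.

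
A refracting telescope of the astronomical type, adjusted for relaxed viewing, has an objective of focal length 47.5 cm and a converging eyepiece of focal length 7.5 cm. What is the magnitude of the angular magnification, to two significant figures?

|M| = f_obj/|f_eye| = 47.5/7.5 = 6.333.

6.3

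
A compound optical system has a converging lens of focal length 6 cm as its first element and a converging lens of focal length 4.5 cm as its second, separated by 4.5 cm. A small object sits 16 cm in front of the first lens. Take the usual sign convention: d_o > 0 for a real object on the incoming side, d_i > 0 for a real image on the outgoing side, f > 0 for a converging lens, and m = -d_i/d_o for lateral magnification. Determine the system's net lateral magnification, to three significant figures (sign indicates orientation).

-0.281

First lens: d_i1 = 1/(1/6 - 1/16) = 9.600 cm.
m_1 = -(9.600)/16 = -0.6000.
Since 9.600 cm > 4.5 cm, the first image lies past the second lens and serves as a virtual object: d_o2 = L - d_i1 = -5.100 cm.
Second lens: d_i2 = 1/(1/4.5 - 1/(-5.100)) = 2.391 cm.
m_2 = -(2.391)/(-5.100) = 0.4687.
The system's lateral magnification is m_1 m_2 = (-0.6000)(0.4687) = -0.2812.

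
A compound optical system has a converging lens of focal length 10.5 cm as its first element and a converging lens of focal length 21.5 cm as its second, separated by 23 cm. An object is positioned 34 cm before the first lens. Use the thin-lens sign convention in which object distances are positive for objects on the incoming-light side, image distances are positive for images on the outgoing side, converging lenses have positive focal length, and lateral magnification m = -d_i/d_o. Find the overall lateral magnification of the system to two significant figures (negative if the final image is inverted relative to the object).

-0.70

Applying the thin-lens equation to the first lens, 1/10.5 = 1/34 + 1/d_i1, which gives d_i1 = 15.191 cm.
Its lateral magnification is m_1 = -d_i1/d_o1 = -(15.191)/34 = -0.4468.
The intermediate image is 15.191 cm to the right of lens 1, so d_o2 = L - d_i1 = 23 - 15.191 = 7.809 cm.
Applying the thin-lens equation again with f_2 = 21.5 cm and d_o2 = 7.809 cm gives d_i2 = -12.262 cm.
m_2 = -(-12.262)/(7.809) = 1.5703.
Total m = m_1 x m_2 = (-0.4468)(1.5703) = -0.7016.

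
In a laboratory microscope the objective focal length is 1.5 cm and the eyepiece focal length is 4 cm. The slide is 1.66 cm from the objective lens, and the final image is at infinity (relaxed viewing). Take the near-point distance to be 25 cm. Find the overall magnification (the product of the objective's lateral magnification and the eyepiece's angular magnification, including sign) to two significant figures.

-59

Objective: 1/d_i = 1/f_obj - 1/d_o = 1/1.5 - 1/1.66 = 0.06426 cm^-1, so d_i = 15.563 cm.
m_obj = -d_i/d_o = -15.563/1.66 = -9.375.
Eyepiece angular magnification (image at infinity): M_eye = D/f_e = 25/4 = 6.250.
Overall M = m_obj x M_eye = (-9.375)(6.250) = -58.59.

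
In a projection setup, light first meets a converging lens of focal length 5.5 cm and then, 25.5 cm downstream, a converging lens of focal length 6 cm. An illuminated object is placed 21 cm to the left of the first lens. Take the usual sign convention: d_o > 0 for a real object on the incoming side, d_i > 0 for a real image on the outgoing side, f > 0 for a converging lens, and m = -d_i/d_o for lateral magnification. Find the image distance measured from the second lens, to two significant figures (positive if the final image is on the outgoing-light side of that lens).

First lens: d_i1 = 1/(1/5.5 - 1/21) = 7.452 cm.
Object distance for lens 2: d_o2 = 25.5 - 7.452 = 18.048 cm.
Second lens: d_i2 = 1/(1/6 - 1/(18.048)) = 8.988 cm.

9.0 cm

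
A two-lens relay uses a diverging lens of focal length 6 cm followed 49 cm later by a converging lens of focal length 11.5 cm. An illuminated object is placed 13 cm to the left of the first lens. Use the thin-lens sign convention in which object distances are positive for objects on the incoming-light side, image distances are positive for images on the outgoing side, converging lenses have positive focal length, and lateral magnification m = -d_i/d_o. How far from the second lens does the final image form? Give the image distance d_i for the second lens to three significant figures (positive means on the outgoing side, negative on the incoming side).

First lens: d_i1 = 1/(1/(-6) - 1/13) = -4.105 cm.
The intermediate image is virtual, 4.105 cm to the left of lens 1, so d_o2 = L - d_i1 = 49 - (-4.105) = 53.105 cm.
Second lens: d_i2 = 1/(1/11.5 - 1/(53.105)) = 14.679 cm.

14.7 cm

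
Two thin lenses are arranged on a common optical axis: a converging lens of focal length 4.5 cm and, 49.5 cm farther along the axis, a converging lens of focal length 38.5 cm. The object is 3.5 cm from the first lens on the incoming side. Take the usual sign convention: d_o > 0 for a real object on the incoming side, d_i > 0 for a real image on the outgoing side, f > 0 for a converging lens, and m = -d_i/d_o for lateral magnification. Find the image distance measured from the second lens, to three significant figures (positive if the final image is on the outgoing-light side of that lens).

Applying the thin-lens equation to the first lens, 1/4.5 = 1/3.5 + 1/d_i1, which gives d_i1 = -15.750 cm.
The intermediate image is virtual, 15.750 cm to the left of lens 1, so d_o2 = L - d_i1 = 49.5 - (-15.750) = 65.250 cm.
Applying the thin-lens equation again with f_2 = 38.5 cm and d_o2 = 65.250 cm gives d_i2 = 93.911 cm.

93.9 cm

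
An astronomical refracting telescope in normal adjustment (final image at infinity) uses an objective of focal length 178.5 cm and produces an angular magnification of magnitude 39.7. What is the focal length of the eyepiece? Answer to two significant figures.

4.5 cm

|M| = f_obj/f_eye, so f_eye = f_obj/|M| = 178.5/39.7 = 4.496 cm.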